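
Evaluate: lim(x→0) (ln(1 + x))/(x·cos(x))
This is a 0/0 indeterminate form.

Apply L'Hôpital's rule: differentiate numerator and denominator separately.
  f(x) = ln(x + 1)   ⇒   f'(x) = 1/(x + 1)
  g(x) = x·cos(x)   ⇒   g'(x) = -x·sin(x) + cos(x)
  lim(x→0) f'(x)/g'(x) = lim(x→0) (1/(x + 1))/(-x·sin(x) + cos(x))
  = 1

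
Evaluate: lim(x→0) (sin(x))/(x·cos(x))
This is a 0/0 indeterminate form.

Apply L'Hôpital's rule: differentiate numerator and denominator separately.
  f(x) = sin(x)   ⇒   f'(x) = cos(x)
  g(x) = x·cos(x)   ⇒   g'(x) = -x·sin(x) + cos(x)
  lim(x→0) f'(x)/g'(x) = lim(x→0) (cos(x))/(-x·sin(x) + cos(x))
  = 1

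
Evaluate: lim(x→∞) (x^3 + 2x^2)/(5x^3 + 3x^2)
This is an ∞/∞ indeterminate form.

Apply L'Hôpital's rule: differentiate numerator and denominator separately.
  f(x) = x^3 + 2·x^2   ⇒   f'(x) = 3·x^2 + 4·x
  g(x) = 5·x^3 + 3·x^2   ⇒   g'(x) = 15·x^2 + 6·x
  lim(x→∞) f'(x)/g'(x) = lim(x→∞) (3·x^2 + 4·x)/(15·x^2 + 6·x)
  = 1/5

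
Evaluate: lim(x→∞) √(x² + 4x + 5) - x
This is an ∞-∞ indeterminate form.

Combine fractions or rationalize to convert ∞-∞ to 0/0 form:
  lim(x→∞) √(x² + 4x + 5) - x = 2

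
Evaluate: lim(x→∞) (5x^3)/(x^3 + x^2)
This is an ∞/∞ indeterminate form.

Apply L'Hôpital's rule: differentiate numerator and denominator separately.
  f(x) = 5·x^3   ⇒   f'(x) = 15·x^2
  g(x) = x^3 + x^2   ⇒   g'(x) = 3·x^2 + 2·x
  lim(x→∞) f'(x)/g'(x) = lim(x→∞) (15·x^2)/(3·x^2 + 2·x)
  = 5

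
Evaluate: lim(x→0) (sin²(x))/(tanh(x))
This is a 0/0 indeterminate form.

Apply L'Hôpital's rule: differentiate numerator and denominator separately.
  f(x) = sin(x)^2   ⇒   f'(x) = 2·sin(x)·cos(x)
  g(x) = tanh(x)   ⇒   g'(x) = 1 - tanh(x)^2
  lim(x→0) f'(x)/g'(x) = lim(x→0) (2·sin(x)·cos(x))/(1 - tanh(x)^2)
  = 0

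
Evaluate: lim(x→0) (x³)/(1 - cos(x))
This is a 0/0 indeterminate form.

Apply L'Hôpital's rule: differentiate numerator and denominator separately.
  f(x) = x^3   ⇒   f'(x) = 3·x^2
  g(x) = 1 - cos(x)   ⇒   g'(x) = sin(x)
  lim(x→0) f'(x)/g'(x) = lim(x→0) (3·x^2)/(sin(x))
  = 0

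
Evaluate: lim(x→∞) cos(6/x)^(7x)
This is an exponential indeterminate form.

For exponential indeterminate forms, take the natural log:
  Let L = lim(x→∞) cos(6/x)^(7x)
  Then ln(L) = lim(x→∞) [exponent × ln(base)]
  Evaluate using L'Hôpital or standard limits, then exponentiate.
  L = 1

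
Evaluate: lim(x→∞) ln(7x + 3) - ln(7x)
This is an ∞-∞ indeterminate form.

Combine fractions or rationalize to convert ∞-∞ to 0/0 form:
  lim(x→∞) ln(7x + 3) - ln(7x) = 0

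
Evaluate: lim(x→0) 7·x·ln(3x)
This is a 0·∞ indeterminate form.

Rewrite 0·∞ as a quotient (0/0 or ∞/∞ form), then apply L'Hôpital's rule:
  lim(x→0) 7·x·ln(3x) = 0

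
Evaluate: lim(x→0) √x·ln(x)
This is a 0·∞ indeterminate form.

Rewrite 0·∞ as a quotient (0/0 or ∞/∞ form), then apply L'Hôpital's rule:
  lim(x→0) √x·ln(x) = 0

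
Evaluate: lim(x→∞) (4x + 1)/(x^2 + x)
This is an ∞/∞ indeterminate form.

Apply L'Hôpital's rule: differentiate numerator and denominator separately.
  f(x) = 4·x + 1   ⇒   f'(x) = 4
  g(x) = x^2 + x   ⇒   g'(x) = 2·x + 1
  lim(x→∞) f'(x)/g'(x) = lim(x→∞) (4)/(2·x + 1)
  = 0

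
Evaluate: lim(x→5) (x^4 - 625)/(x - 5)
This is a standard limit.

Factor or rationalize the expression:
  lim(x→5) (x^4 - 625)/(x - 5) = 500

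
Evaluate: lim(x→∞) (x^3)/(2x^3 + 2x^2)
This is an ∞/∞ indeterminate form.

Apply L'Hôpital's rule: differentiate numerator and denominator separately.
  f(x) = x^3   ⇒   f'(x) = 3·x^2
  g(x) = 2·x^3 + 2·x^2   ⇒   g'(x) = 6·x^2 + 4·x
  lim(x→∞) f'(x)/g'(x) = lim(x→∞) (3·x^2)/(6·x^2 + 4·x)
  = 1/2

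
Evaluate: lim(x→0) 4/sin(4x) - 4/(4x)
This is an ∞-∞ indeterminate form.

Combine fractions or rationalize to convert ∞-∞ to 0/0 form:
  lim(x→0) 4/sin(4x) - 4/(4x) = 0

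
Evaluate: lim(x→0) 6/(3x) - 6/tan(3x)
This is an ∞-∞ indeterminate form.

Combine fractions or rationalize to convert ∞-∞ to 0/0 form:
  lim(x→0) 6/(3x) - 6/tan(3x) = 0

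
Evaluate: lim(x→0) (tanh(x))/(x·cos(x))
This is a 0/0 indeterminate form.

Apply L'Hôpital's rule: differentiate numerator and denominator separately.
  f(x) = tanh(x)   ⇒   f'(x) = 1 - tanh(x)^2
  g(x) = x·cos(x)   ⇒   g'(x) = -x·sin(x) + cos(x)
  lim(x→0) f'(x)/g'(x) = lim(x→0) (1 - tanh(x)^2)/(-x·sin(x) + cos(x))
  = 1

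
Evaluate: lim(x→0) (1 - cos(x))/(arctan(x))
This is a 0/0 indeterminate form.

Apply L'Hôpital's rule: differentiate numerator and denominator separately.
  f(x) = 1 - cos(x)   ⇒   f'(x) = sin(x)
  g(x) = atan(x)   ⇒   g'(x) = 1/(x^2 + 1)
  lim(x→0) f'(x)/g'(x) = lim(x→0) (sin(x))/(1/(x^2 + 1))
  = 0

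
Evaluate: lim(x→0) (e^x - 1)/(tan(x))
This is a 0/0 indeterminate form.

Apply L'Hôpital's rule: differentiate numerator and denominator separately.
  f(x) = e^(x) - 1   ⇒   f'(x) = e^(x)
  g(x) = tan(x)   ⇒   g'(x) = tan(x)^2 + 1
  lim(x→0) f'(x)/g'(x) = lim(x→0) (e^(x))/(tan(x)^2 + 1)
  = 1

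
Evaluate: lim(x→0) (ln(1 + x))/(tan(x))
This is a 0/0 indeterminate form.

Apply L'Hôpital's rule: differentiate numerator and denominator separately.
  f(x) = ln(x + 1)   ⇒   f'(x) = 1/(x + 1)
  g(x) = tan(x)   ⇒   g'(x) = tan(x)^2 + 1
  lim(x→0) f'(x)/g'(x) = lim(x→0) (1/(x + 1))/(tan(x)^2 + 1)
  = 1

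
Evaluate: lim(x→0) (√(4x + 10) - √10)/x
This is a standard limit.

Factor or rationalize the expression:
  lim(x→0) (√(4x + 10) - √10)/x = sqrt(10)/5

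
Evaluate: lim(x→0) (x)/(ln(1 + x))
This is a 0/0 indeterminate form.

Apply L'Hôpital's rule: differentiate numerator and denominator separately.
  f(x) = x   ⇒   f'(x) = 1
  g(x) = ln(x + 1)   ⇒   g'(x) = 1/(x + 1)
  lim(x→0) f'(x)/g'(x) = lim(x→0) (1)/(1/(x + 1))
  = 1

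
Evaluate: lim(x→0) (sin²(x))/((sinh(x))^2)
This is a 0/0 indeterminate form.

Apply L'Hôpital's rule: differentiate numerator and denominator separately.
  f(x) = sin(x)^2   ⇒   f'(x) = 2·sin(x)·cos(x)
  g(x) = sinh(x)^2   ⇒   g'(x) = 2·sinh(x)·cosh(x)
  lim(x→0) f'(x)/g'(x) = lim(x→0) (2·sin(x)·cos(x))/(2·sinh(x)·cosh(x))
  = 1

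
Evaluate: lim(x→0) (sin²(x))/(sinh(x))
This is a 0/0 indeterminate form.

Apply L'Hôpital's rule: differentiate numerator and denominator separately.
  f(x) = sin(x)^2   ⇒   f'(x) = 2·sin(x)·cos(x)
  g(x) = sinh(x)   ⇒   g'(x) = cosh(x)
  lim(x→0) f'(x)/g'(x) = lim(x→0) (2·sin(x)·cos(x))/(cosh(x))
  = 0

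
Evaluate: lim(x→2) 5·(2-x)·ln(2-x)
This is a 0·∞ indeterminate form.

Rewrite 0·∞ as a quotient (0/0 or ∞/∞ form), then apply L'Hôpital's rule:
  lim(x→2) 5·(2-x)·ln(2-x) = 0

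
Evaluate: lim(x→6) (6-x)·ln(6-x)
This is a 0·∞ indeterminate form.

Rewrite 0·∞ as a quotient (0/0 or ∞/∞ form), then apply L'Hôpital's rule:
  lim(x→6) (6-x)·ln(6-x) = 0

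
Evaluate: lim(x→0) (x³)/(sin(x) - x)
This is a 0/0 indeterminate form.

Apply L'Hôpital's rule: differentiate numerator and denominator separately.
  f(x) = x^3   ⇒   f'(x) = 3·x^2
  g(x) = -x + sin(x)   ⇒   g'(x) = cos(x) - 1
  lim(x→0) f'(x)/g'(x) = lim(x→0) (3·x^2)/(cos(x) - 1)
  = -6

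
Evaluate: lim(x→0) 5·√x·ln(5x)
This is a 0·∞ indeterminate form.

Rewrite 0·∞ as a quotient (0/0 or ∞/∞ form), then apply L'Hôpital's rule:
  lim(x→0) 5·√x·ln(5x) = 0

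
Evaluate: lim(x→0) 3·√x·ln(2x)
This is a 0·∞ indeterminate form.

Rewrite 0·∞ as a quotient (0/0 or ∞/∞ form), then apply L'Hôpital's rule:
  lim(x→0) 3·√x·ln(2x) = 0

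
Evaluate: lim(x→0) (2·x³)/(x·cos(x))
This is a 0/0 indeterminate form.

Apply L'Hôpital's rule: differentiate numerator and denominator separately.
  f(x) = 2·x^3   ⇒   f'(x) = 6·x^2
  g(x) = x·cos(x)   ⇒   g'(x) = -x·sin(x) + cos(x)
  lim(x→0) f'(x)/g'(x) = lim(x→0) (6·x^2)/(-x·sin(x) + cos(x))
  = 0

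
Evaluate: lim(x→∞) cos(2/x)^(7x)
This is an exponential indeterminate form.

For exponential indeterminate forms, take the natural log:
  Let L = lim(x→∞) cos(2/x)^(7x)
  Then ln(L) = lim(x→∞) [exponent × ln(base)]
  Evaluate using L'Hôpital or standard limits, then exponentiate.
  L = 1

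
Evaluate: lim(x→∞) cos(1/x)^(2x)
This is an exponential indeterminate form.

For exponential indeterminate forms, take the natural log:
  Let L = lim(x→∞) cos(1/x)^(2x)
  Then ln(L) = lim(x→∞) [exponent × ln(base)]
  Evaluate using L'Hôpital or standard limits, then exponentiate.
  L = 1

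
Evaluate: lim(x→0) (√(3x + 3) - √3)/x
This is a standard limit.

Factor or rationalize the expression:
  lim(x→0) (√(3x + 3) - √3)/x = sqrt(3)/2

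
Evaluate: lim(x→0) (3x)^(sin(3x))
This is an exponential indeterminate form.

For exponential indeterminate forms, take the natural log:
  Let L = lim(x→0) (3x)^(sin(3x))
  Then ln(L) = lim(x→0) [exponent × ln(base)]
  Evaluate using L'Hôpital or standard limits, then exponentiate.
  L = 1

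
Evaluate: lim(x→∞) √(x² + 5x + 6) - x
This is an ∞-∞ indeterminate form.

Combine fractions or rationalize to convert ∞-∞ to 0/0 form:
  lim(x→∞) √(x² + 5x + 6) - x = 5/2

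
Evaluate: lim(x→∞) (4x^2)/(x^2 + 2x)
This is an ∞/∞ indeterminate form.

Apply L'Hôpital's rule: differentiate numerator and denominator separately.
  f(x) = 4·x^2   ⇒   f'(x) = 8·x
  g(x) = x^2 + 2·x   ⇒   g'(x) = 2·x + 2
  lim(x→∞) f'(x)/g'(x) = lim(x→∞) (8·x)/(2·x + 2)
  = 4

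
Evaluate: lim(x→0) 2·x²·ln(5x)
This is a 0·∞ indeterminate form.

Rewrite 0·∞ as a quotient (0/0 or ∞/∞ form), then apply L'Hôpital's rule:
  lim(x→0) 2·x²·ln(5x) = 0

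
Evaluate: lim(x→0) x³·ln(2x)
This is a 0·∞ indeterminate form.

Rewrite 0·∞ as a quotient (0/0 or ∞/∞ form), then apply L'Hôpital's rule:
  lim(x→0) x³·ln(2x) = 0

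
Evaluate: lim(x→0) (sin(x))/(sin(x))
This is a 0/0 indeterminate form.

Apply L'Hôpital's rule: differentiate numerator and denominator separately.
  f(x) = sin(x)   ⇒   f'(x) = cos(x)
  g(x) = sin(x)   ⇒   g'(x) = cos(x)
  lim(x→0) f'(x)/g'(x) = lim(x→0) (cos(x))/(cos(x))
  = 1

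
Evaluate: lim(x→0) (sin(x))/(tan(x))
This is a 0/0 indeterminate form.

Apply L'Hôpital's rule: differentiate numerator and denominator separately.
  f(x) = sin(x)   ⇒   f'(x) = cos(x)
  g(x) = tan(x)   ⇒   g'(x) = tan(x)^2 + 1
  lim(x→0) f'(x)/g'(x) = lim(x→0) (cos(x))/(tan(x)^2 + 1)
  = 1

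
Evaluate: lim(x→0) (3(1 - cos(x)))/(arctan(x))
This is a 0/0 indeterminate form.

Apply L'Hôpital's rule: differentiate numerator and denominator separately.
  f(x) = 3 - 3·cos(x)   ⇒   f'(x) = 3·sin(x)
  g(x) = atan(x)   ⇒   g'(x) = 1/(x^2 + 1)
  lim(x→0) f'(x)/g'(x) = lim(x→0) (3·sin(x))/(1/(x^2 + 1))
  = 0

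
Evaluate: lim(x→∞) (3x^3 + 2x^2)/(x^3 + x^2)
This is an ∞/∞ indeterminate form.

Apply L'Hôpital's rule: differentiate numerator and denominator separately.
  f(x) = 3·x^3 + 2·x^2   ⇒   f'(x) = 9·x^2 + 4·x
  g(x) = x^3 + x^2   ⇒   g'(x) = 3·x^2 + 2·x
  lim(x→∞) f'(x)/g'(x) = lim(x→∞) (9·x^2 + 4·x)/(3·x^2 + 2·x)
  = 3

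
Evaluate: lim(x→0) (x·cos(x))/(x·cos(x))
This is a 0/0 indeterminate form.

Apply L'Hôpital's rule: differentiate numerator and denominator separately.
  f(x) = x·cos(x)   ⇒   f'(x) = -x·sin(x) + cos(x)
  g(x) = x·cos(x)   ⇒   g'(x) = -x·sin(x) + cos(x)
  lim(x→0) f'(x)/g'(x) = lim(x→0) (-x·sin(x) + cos(x))/(-x·sin(x) + cos(x))
  = 1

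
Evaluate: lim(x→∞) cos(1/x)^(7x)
This is an exponential indeterminate form.

For exponential indeterminate forms, take the natural log:
  Let L = lim(x→∞) cos(1/x)^(7x)
  Then ln(L) = lim(x→∞) [exponent × ln(base)]
  Evaluate using L'Hôpital or standard limits, then exponentiate.
  L = 1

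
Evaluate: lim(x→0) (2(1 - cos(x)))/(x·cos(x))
This is a 0/0 indeterminate form.

Apply L'Hôpital's rule: differentiate numerator and denominator separately.
  f(x) = 2 - 2·cos(x)   ⇒   f'(x) = 2·sin(x)
  g(x) = x·cos(x)   ⇒   g'(x) = -x·sin(x) + cos(x)
  lim(x→0) f'(x)/g'(x) = lim(x→0) (2·sin(x))/(-x·sin(x) + cos(x))
  = 0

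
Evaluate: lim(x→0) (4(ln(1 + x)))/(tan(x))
This is a 0/0 indeterminate form.

Apply L'Hôpital's rule: differentiate numerator and denominator separately.
  f(x) = 4·ln(x + 1)   ⇒   f'(x) = 4/(x + 1)
  g(x) = tan(x)   ⇒   g'(x) = tan(x)^2 + 1
  lim(x→0) f'(x)/g'(x) = lim(x→0) (4/(x + 1))/(tan(x)^2 + 1)
  = 4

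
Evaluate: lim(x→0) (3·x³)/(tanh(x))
This is a 0/0 indeterminate form.

Apply L'Hôpital's rule: differentiate numerator and denominator separately.
  f(x) = 3·x^3   ⇒   f'(x) = 9·x^2
  g(x) = tanh(x)   ⇒   g'(x) = 1 - tanh(x)^2
  lim(x→0) f'(x)/g'(x) = lim(x→0) (9·x^2)/(1 - tanh(x)^2)
  = 0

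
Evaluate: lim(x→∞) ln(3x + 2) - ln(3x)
This is an ∞-∞ indeterminate form.

Combine fractions or rationalize to convert ∞-∞ to 0/0 form:
  lim(x→∞) ln(3x + 2) - ln(3x) = 0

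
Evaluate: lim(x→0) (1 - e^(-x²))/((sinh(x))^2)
This is a 0/0 indeterminate form.

Apply L'Hôpital's rule: differentiate numerator and denominator separately.
  f(x) = 1 - e^(-x^2)   ⇒   f'(x) = 2·x·e^(-x^2)
  g(x) = sinh(x)^2   ⇒   g'(x) = 2·sinh(x)·cosh(x)
  lim(x→0) f'(x)/g'(x) = lim(x→0) (2·x·e^(-x^2))/(2·sinh(x)·cosh(x))
  = 1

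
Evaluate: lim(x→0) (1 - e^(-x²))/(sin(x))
This is a 0/0 indeterminate form.

Apply L'Hôpital's rule: differentiate numerator and denominator separately.
  f(x) = 1 - e^(-x^2)   ⇒   f'(x) = 2·x·e^(-x^2)
  g(x) = sin(x)   ⇒   g'(x) = cos(x)
  lim(x→0) f'(x)/g'(x) = lim(x→0) (2·x·e^(-x^2))/(cos(x))
  = 0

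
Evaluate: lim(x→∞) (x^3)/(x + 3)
This is an ∞/∞ indeterminate form.

Apply L'Hôpital's rule: differentiate numerator and denominator separately.
  f(x) = x^3   ⇒   f'(x) = 3·x^2
  g(x) = x + 3   ⇒   g'(x) = 1
  lim(x→∞) f'(x)/g'(x) = lim(x→∞) (3·x^2)/(1)
  = ∞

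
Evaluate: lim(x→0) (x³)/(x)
This is a 0/0 indeterminate form.

Apply L'Hôpital's rule: differentiate numerator and denominator separately.
  f(x) = x^3   ⇒   f'(x) = 3·x^2
  g(x) = x   ⇒   g'(x) = 1
  lim(x→0) f'(x)/g'(x) = lim(x→0) (3·x^2)/(1)
  = 0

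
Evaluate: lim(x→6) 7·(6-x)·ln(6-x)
This is a 0·∞ indeterminate form.

Rewrite 0·∞ as a quotient (0/0 or ∞/∞ form), then apply L'Hôpital's rule:
  lim(x→6) 7·(6-x)·ln(6-x) = 0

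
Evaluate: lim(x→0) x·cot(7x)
This is a 0·∞ indeterminate form.

Rewrite 0·∞ as a quotient (0/0 or ∞/∞ form), then apply L'Hôpital's rule:
  lim(x→0) x·cot(7x) = 1/7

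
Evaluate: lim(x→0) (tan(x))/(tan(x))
This is a 0/0 indeterminate form.

Apply L'Hôpital's rule: differentiate numerator and denominator separately.
  f(x) = tan(x)   ⇒   f'(x) = tan(x)^2 + 1
  g(x) = tan(x)   ⇒   g'(x) = tan(x)^2 + 1
  lim(x→0) f'(x)/g'(x) = lim(x→0) (tan(x)^2 + 1)/(tan(x)^2 + 1)
  = 1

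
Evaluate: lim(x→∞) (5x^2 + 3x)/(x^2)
This is an ∞/∞ indeterminate form.

Apply L'Hôpital's rule: differentiate numerator and denominator separately.
  f(x) = 5·x^2 + 3·x   ⇒   f'(x) = 10·x + 3
  g(x) = x^2   ⇒   g'(x) = 2·x
  lim(x→∞) f'(x)/g'(x) = lim(x→∞) (10·x + 3)/(2·x)
  = 5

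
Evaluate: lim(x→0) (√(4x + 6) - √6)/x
This is a standard limit.

Factor or rationalize the expression:
  lim(x→0) (√(4x + 6) - √6)/x = sqrt(6)/3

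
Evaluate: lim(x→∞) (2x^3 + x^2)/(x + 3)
This is an ∞/∞ indeterminate form.

Apply L'Hôpital's rule: differentiate numerator and denominator separately.
  f(x) = 2·x^3 + x^2   ⇒   f'(x) = 6·x^2 + 2·x
  g(x) = x + 3   ⇒   g'(x) = 1
  lim(x→∞) f'(x)/g'(x) = lim(x→∞) (6·x^2 + 2·x)/(1)
  = ∞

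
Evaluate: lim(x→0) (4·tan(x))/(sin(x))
This is a 0/0 indeterminate form.

Apply L'Hôpital's rule: differentiate numerator and denominator separately.
  f(x) = 4·tan(x)   ⇒   f'(x) = 4·tan(x)^2 + 4
  g(x) = sin(x)   ⇒   g'(x) = cos(x)
  lim(x→0) f'(x)/g'(x) = lim(x→0) (4·tan(x)^2 + 4)/(cos(x))
  = 4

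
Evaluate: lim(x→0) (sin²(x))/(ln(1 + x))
This is a 0/0 indeterminate form.

Apply L'Hôpital's rule: differentiate numerator and denominator separately.
  f(x) = sin(x)^2   ⇒   f'(x) = 2·sin(x)·cos(x)
  g(x) = ln(x + 1)   ⇒   g'(x) = 1/(x + 1)
  lim(x→0) f'(x)/g'(x) = lim(x→0) (2·sin(x)·cos(x))/(1/(x + 1))
  = 0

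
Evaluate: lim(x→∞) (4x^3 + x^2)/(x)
This is an ∞/∞ indeterminate form.

Apply L'Hôpital's rule: differentiate numerator and denominator separately.
  f(x) = 4·x^3 + x^2   ⇒   f'(x) = 12·x^2 + 2·x
  g(x) = x   ⇒   g'(x) = 1
  lim(x→∞) f'(x)/g'(x) = lim(x→∞) (12·x^2 + 2·x)/(1)
  = ∞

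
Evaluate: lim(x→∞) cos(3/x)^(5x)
This is an exponential indeterminate form.

For exponential indeterminate forms, take the natural log:
  Let L = lim(x→∞) cos(3/x)^(5x)
  Then ln(L) = lim(x→∞) [exponent × ln(base)]
  Evaluate using L'Hôpital or standard limits, then exponentiate.
  L = 1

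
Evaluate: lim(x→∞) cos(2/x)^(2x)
This is an exponential indeterminate form.

For exponential indeterminate forms, take the natural log:
  Let L = lim(x→∞) cos(2/x)^(2x)
  Then ln(L) = lim(x→∞) [exponent × ln(base)]
  Evaluate using L'Hôpital or standard limits, then exponentiate.
  L = 1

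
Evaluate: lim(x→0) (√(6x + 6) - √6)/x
This is a standard limit.

Factor or rationalize the expression:
  lim(x→0) (√(6x + 6) - √6)/x = sqrt(6)/2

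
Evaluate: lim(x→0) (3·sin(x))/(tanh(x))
This is a 0/0 indeterminate form.

Apply L'Hôpital's rule: differentiate numerator and denominator separately.
  f(x) = 3·sin(x)   ⇒   f'(x) = 3·cos(x)
  g(x) = tanh(x)   ⇒   g'(x) = 1 - tanh(x)^2
  lim(x→0) f'(x)/g'(x) = lim(x→0) (3·cos(x))/(1 - tanh(x)^2)
  = 3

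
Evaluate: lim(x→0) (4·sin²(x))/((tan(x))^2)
This is a 0/0 indeterminate form.

Apply L'Hôpital's rule: differentiate numerator and denominator separately.
  f(x) = 4·sin(x)^2   ⇒   f'(x) = 8·sin(x)·cos(x)
  g(x) = tan(x)^2   ⇒   g'(x) = (2·tan(x)^2 + 2)·tan(x)
  lim(x→0) f'(x)/g'(x) = lim(x→0) (8·sin(x)·cos(x))/((2·tan(x)^2 + 2)·tan(x))
  = 4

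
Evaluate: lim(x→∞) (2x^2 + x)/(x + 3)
This is an ∞/∞ indeterminate form.

Apply L'Hôpital's rule: differentiate numerator and denominator separately.
  f(x) = 2·x^2 + x   ⇒   f'(x) = 4·x + 1
  g(x) = x + 3   ⇒   g'(x) = 1
  lim(x→∞) f'(x)/g'(x) = lim(x→∞) (4·x + 1)/(1)
  = ∞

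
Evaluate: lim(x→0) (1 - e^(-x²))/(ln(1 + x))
This is a 0/0 indeterminate form.

Apply L'Hôpital's rule: differentiate numerator and denominator separately.
  f(x) = 1 - e^(-x^2)   ⇒   f'(x) = 2·x·e^(-x^2)
  g(x) = ln(x + 1)   ⇒   g'(x) = 1/(x + 1)
  lim(x→0) f'(x)/g'(x) = lim(x→0) (2·x·e^(-x^2))/(1/(x + 1))
  = 0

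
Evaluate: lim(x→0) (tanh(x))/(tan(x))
This is a 0/0 indeterminate form.

Apply L'Hôpital's rule: differentiate numerator and denominator separately.
  f(x) = tanh(x)   ⇒   f'(x) = 1 - tanh(x)^2
  g(x) = tan(x)   ⇒   g'(x) = tan(x)^2 + 1
  lim(x→0) f'(x)/g'(x) = lim(x→0) (1 - tanh(x)^2)/(tan(x)^2 + 1)
  = 1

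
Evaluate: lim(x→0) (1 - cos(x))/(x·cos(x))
This is a 0/0 indeterminate form.

Apply L'Hôpital's rule: differentiate numerator and denominator separately.
  f(x) = 1 - cos(x)   ⇒   f'(x) = sin(x)
  g(x) = x·cos(x)   ⇒   g'(x) = -x·sin(x) + cos(x)
  lim(x→0) f'(x)/g'(x) = lim(x→0) (sin(x))/(-x·sin(x) + cos(x))
  = 0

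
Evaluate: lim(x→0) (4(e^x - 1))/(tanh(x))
This is a 0/0 indeterminate form.

Apply L'Hôpital's rule: differentiate numerator and denominator separately.
  f(x) = 4·e^(x) - 4   ⇒   f'(x) = 4·e^(x)
  g(x) = tanh(x)   ⇒   g'(x) = 1 - tanh(x)^2
  lim(x→0) f'(x)/g'(x) = lim(x→0) (4·e^(x))/(1 - tanh(x)^2)
  = 4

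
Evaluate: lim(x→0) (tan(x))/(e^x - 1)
This is a 0/0 indeterminate form.

Apply L'Hôpital's rule: differentiate numerator and denominator separately.
  f(x) = tan(x)   ⇒   f'(x) = tan(x)^2 + 1
  g(x) = e^(x) - 1   ⇒   g'(x) = e^(x)
  lim(x→0) f'(x)/g'(x) = lim(x→0) (tan(x)^2 + 1)/(e^(x))
  = 1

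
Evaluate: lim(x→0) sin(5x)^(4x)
This is an exponential indeterminate form.

For exponential indeterminate forms, take the natural log:
  Let L = lim(x→0) sin(5x)^(4x)
  Then ln(L) = lim(x→0) [exponent × ln(base)]
  Evaluate using L'Hôpital or standard limits, then exponentiate.
  L = 1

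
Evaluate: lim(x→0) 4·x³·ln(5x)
This is a 0·∞ indeterminate form.

Rewrite 0·∞ as a quotient (0/0 or ∞/∞ form), then apply L'Hôpital's rule:
  lim(x→0) 4·x³·ln(5x) = 0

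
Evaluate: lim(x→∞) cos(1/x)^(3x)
This is an exponential indeterminate form.

For exponential indeterminate forms, take the natural log:
  Let L = lim(x→∞) cos(1/x)^(3x)
  Then ln(L) = lim(x→∞) [exponent × ln(base)]
  Evaluate using L'Hôpital or standard limits, then exponentiate.
  L = 1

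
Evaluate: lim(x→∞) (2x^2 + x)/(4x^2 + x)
This is an ∞/∞ indeterminate form.

Apply L'Hôpital's rule: differentiate numerator and denominator separately.
  f(x) = 2·x^2 + x   ⇒   f'(x) = 4·x + 1
  g(x) = 4·x^2 + x   ⇒   g'(x) = 8·x + 1
  lim(x→∞) f'(x)/g'(x) = lim(x→∞) (4·x + 1)/(8·x + 1)
  = 1/2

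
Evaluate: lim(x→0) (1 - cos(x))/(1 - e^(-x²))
This is a 0/0 indeterminate form.

Apply L'Hôpital's rule: differentiate numerator and denominator separately.
  f(x) = 1 - cos(x)   ⇒   f'(x) = sin(x)
  g(x) = 1 - e^(-x^2)   ⇒   g'(x) = 2·x·e^(-x^2)
  lim(x→0) f'(x)/g'(x) = lim(x→0) (sin(x))/(2·x·e^(-x^2))
  = 1/2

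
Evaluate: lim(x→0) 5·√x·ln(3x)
This is a 0·∞ indeterminate form.

Rewrite 0·∞ as a quotient (0/0 or ∞/∞ form), then apply L'Hôpital's rule:
  lim(x→0) 5·√x·ln(3x) = 0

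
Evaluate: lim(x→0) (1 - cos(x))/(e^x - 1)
This is a 0/0 indeterminate form.

Apply L'Hôpital's rule: differentiate numerator and denominator separately.
  f(x) = 1 - cos(x)   ⇒   f'(x) = sin(x)
  g(x) = e^(x) - 1   ⇒   g'(x) = e^(x)
  lim(x→0) f'(x)/g'(x) = lim(x→0) (sin(x))/(e^(x))
  = 0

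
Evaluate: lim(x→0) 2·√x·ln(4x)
This is a 0·∞ indeterminate form.

Rewrite 0·∞ as a quotient (0/0 or ∞/∞ form), then apply L'Hôpital's rule:
  lim(x→0) 2·√x·ln(4x) = 0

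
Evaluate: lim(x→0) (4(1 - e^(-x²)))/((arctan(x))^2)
This is a 0/0 indeterminate form.

Apply L'Hôpital's rule: differentiate numerator and denominator separately.
  f(x) = 4 - 4·e^(-x^2)   ⇒   f'(x) = 8·x·e^(-x^2)
  g(x) = atan(x)^2   ⇒   g'(x) = 2·atan(x)/(x^2 + 1)
  lim(x→0) f'(x)/g'(x) = lim(x→0) (8·x·e^(-x^2))/(2·atan(x)/(x^2 + 1))
  = 4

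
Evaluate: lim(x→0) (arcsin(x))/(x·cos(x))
This is a 0/0 indeterminate form.

Apply L'Hôpital's rule: differentiate numerator and denominator separately.
  f(x) = asin(x)   ⇒   f'(x) = 1/sqrt(1 - x^2)
  g(x) = x·cos(x)   ⇒   g'(x) = -x·sin(x) + cos(x)
  lim(x→0) f'(x)/g'(x) = lim(x→0) (1/sqrt(1 - x^2))/(-x·sin(x) + cos(x))
  = 1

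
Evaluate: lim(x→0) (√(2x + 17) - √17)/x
This is a standard limit.

Factor or rationalize the expression:
  lim(x→0) (√(2x + 17) - √17)/x = sqrt(17)/17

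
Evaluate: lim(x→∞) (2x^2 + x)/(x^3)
This is an ∞/∞ indeterminate form.

Apply L'Hôpital's rule: differentiate numerator and denominator separately.
  f(x) = 2·x^2 + x   ⇒   f'(x) = 4·x + 1
  g(x) = x^3   ⇒   g'(x) = 3·x^2
  lim(x→∞) f'(x)/g'(x) = lim(x→∞) (4·x + 1)/(3·x^2)
  = 0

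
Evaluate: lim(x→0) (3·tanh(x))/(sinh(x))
This is a 0/0 indeterminate form.

Apply L'Hôpital's rule: differentiate numerator and denominator separately.
  f(x) = 3·tanh(x)   ⇒   f'(x) = 3 - 3·tanh(x)^2
  g(x) = sinh(x)   ⇒   g'(x) = cosh(x)
  lim(x→0) f'(x)/g'(x) = lim(x→0) (3 - 3·tanh(x)^2)/(cosh(x))
  = 3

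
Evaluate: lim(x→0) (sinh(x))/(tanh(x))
This is a 0/0 indeterminate form.

Apply L'Hôpital's rule: differentiate numerator and denominator separately.
  f(x) = sinh(x)   ⇒   f'(x) = cosh(x)
  g(x) = tanh(x)   ⇒   g'(x) = 1 - tanh(x)^2
  lim(x→0) f'(x)/g'(x) = lim(x→0) (cosh(x))/(1 - tanh(x)^2)
  = 1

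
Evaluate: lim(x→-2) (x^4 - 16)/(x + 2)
This is a standard limit.

Factor or rationalize the expression:
  lim(x→-2) (x^4 - 16)/(x + 2) = -32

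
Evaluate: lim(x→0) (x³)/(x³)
This is a 0/0 indeterminate form.

Apply L'Hôpital's rule: differentiate numerator and denominator separately.
  f(x) = x^3   ⇒   f'(x) = 3·x^2
  g(x) = x^3   ⇒   g'(x) = 3·x^2
  lim(x→0) f'(x)/g'(x) = lim(x→0) (3·x^2)/(3·x^2)
  = 1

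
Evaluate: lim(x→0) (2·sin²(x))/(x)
This is a 0/0 indeterminate form.

Apply L'Hôpital's rule: differentiate numerator and denominator separately.
  f(x) = 2·sin(x)^2   ⇒   f'(x) = 4·sin(x)·cos(x)
  g(x) = x   ⇒   g'(x) = 1
  lim(x→0) f'(x)/g'(x) = lim(x→0) (4·sin(x)·cos(x))/(1)
  = 0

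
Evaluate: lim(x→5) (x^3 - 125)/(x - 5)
This is a standard limit.

Factor or rationalize the expression:
  lim(x→5) (x^3 - 125)/(x - 5) = 75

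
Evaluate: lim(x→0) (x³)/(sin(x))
This is a 0/0 indeterminate form.

Apply L'Hôpital's rule: differentiate numerator and denominator separately.
  f(x) = x^3   ⇒   f'(x) = 3·x^2
  g(x) = sin(x)   ⇒   g'(x) = cos(x)
  lim(x→0) f'(x)/g'(x) = lim(x→0) (3·x^2)/(cos(x))
  = 0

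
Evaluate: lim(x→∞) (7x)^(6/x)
This is an exponential indeterminate form.

For exponential indeterminate forms, take the natural log:
  Let L = lim(x→∞) (7x)^(6/x)
  Then ln(L) = lim(x→∞) [exponent × ln(base)]
  Evaluate using L'Hôpital or standard limits, then exponentiate.
  L = 1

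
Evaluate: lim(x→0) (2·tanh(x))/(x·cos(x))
This is a 0/0 indeterminate form.

Apply L'Hôpital's rule: differentiate numerator and denominator separately.
  f(x) = 2·tanh(x)   ⇒   f'(x) = 2 - 2·tanh(x)^2
  g(x) = x·cos(x)   ⇒   g'(x) = -x·sin(x) + cos(x)
  lim(x→0) f'(x)/g'(x) = lim(x→0) (2 - 2·tanh(x)^2)/(-x·sin(x) + cos(x))
  = 2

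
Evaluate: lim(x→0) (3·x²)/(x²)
This is a 0/0 indeterminate form.

Apply L'Hôpital's rule: differentiate numerator and denominator separately.
  f(x) = 3·x^2   ⇒   f'(x) = 6·x
  g(x) = x^2   ⇒   g'(x) = 2·x
  lim(x→0) f'(x)/g'(x) = lim(x→0) (6·x)/(2·x)
  = 3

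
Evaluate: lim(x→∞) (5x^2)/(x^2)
This is an ∞/∞ indeterminate form.

Apply L'Hôpital's rule: differentiate numerator and denominator separately.
  f(x) = 5·x^2   ⇒   f'(x) = 10·x
  g(x) = x^2   ⇒   g'(x) = 2·x
  lim(x→∞) f'(x)/g'(x) = lim(x→∞) (10·x)/(2·x)
  = 5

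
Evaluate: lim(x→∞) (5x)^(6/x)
This is an exponential indeterminate form.

For exponential indeterminate forms, take the natural log:
  Let L = lim(x→∞) (5x)^(6/x)
  Then ln(L) = lim(x→∞) [exponent × ln(base)]
  Evaluate using L'Hôpital or standard limits, then exponentiate.
  L = 1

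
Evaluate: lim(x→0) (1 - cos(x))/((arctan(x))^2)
This is a 0/0 indeterminate form.

Apply L'Hôpital's rule: differentiate numerator and denominator separately.
  f(x) = 1 - cos(x)   ⇒   f'(x) = sin(x)
  g(x) = atan(x)^2   ⇒   g'(x) = 2·atan(x)/(x^2 + 1)
  lim(x→0) f'(x)/g'(x) = lim(x→0) (sin(x))/(2·atan(x)/(x^2 + 1))
  = 1/2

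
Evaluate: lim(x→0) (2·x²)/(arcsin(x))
This is a 0/0 indeterminate form.

Apply L'Hôpital's rule: differentiate numerator and denominator separately.
  f(x) = 2·x^2   ⇒   f'(x) = 4·x
  g(x) = asin(x)   ⇒   g'(x) = 1/sqrt(1 - x^2)
  lim(x→0) f'(x)/g'(x) = lim(x→0) (4·x)/(1/sqrt(1 - x^2))
  = 0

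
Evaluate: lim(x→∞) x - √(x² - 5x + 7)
This is an ∞-∞ indeterminate form.

Combine fractions or rationalize to convert ∞-∞ to 0/0 form:
  lim(x→∞) x - √(x² - 5x + 7) = 5/2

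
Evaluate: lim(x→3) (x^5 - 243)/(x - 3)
This is a standard limit.

Factor or rationalize the expression:
  lim(x→3) (x^5 - 243)/(x - 3) = 405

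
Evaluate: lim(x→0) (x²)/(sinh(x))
This is a 0/0 indeterminate form.

Apply L'Hôpital's rule: differentiate numerator and denominator separately.
  f(x) = x^2   ⇒   f'(x) = 2·x
  g(x) = sinh(x)   ⇒   g'(x) = cosh(x)
  lim(x→0) f'(x)/g'(x) = lim(x→0) (2·x)/(cosh(x))
  = 0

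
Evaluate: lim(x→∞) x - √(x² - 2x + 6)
This is an ∞-∞ indeterminate form.

Combine fractions or rationalize to convert ∞-∞ to 0/0 form:
  lim(x→∞) x - √(x² - 2x + 6) = 1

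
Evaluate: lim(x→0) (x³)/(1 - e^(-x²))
This is a 0/0 indeterminate form.

Apply L'Hôpital's rule: differentiate numerator and denominator separately.
  f(x) = x^3   ⇒   f'(x) = 3·x^2
  g(x) = 1 - e^(-x^2)   ⇒   g'(x) = 2·x·e^(-x^2)
  lim(x→0) f'(x)/g'(x) = lim(x→0) (3·x^2)/(2·x·e^(-x^2))
  = 0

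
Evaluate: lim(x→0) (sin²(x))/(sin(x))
This is a 0/0 indeterminate form.

Apply L'Hôpital's rule: differentiate numerator and denominator separately.
  f(x) = sin(x)^2   ⇒   f'(x) = 2·sin(x)·cos(x)
  g(x) = sin(x)   ⇒   g'(x) = cos(x)
  lim(x→0) f'(x)/g'(x) = lim(x→0) (2·sin(x)·cos(x))/(cos(x))
  = 0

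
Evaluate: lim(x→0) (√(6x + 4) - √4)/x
This is a standard limit.

Factor or rationalize the expression:
  lim(x→0) (√(6x + 4) - √4)/x = 3/2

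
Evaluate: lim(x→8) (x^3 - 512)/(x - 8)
This is a standard limit.

Factor or rationalize the expression:
  lim(x→8) (x^3 - 512)/(x - 8) = 192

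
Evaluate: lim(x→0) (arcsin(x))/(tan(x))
This is a 0/0 indeterminate form.

Apply L'Hôpital's rule: differentiate numerator and denominator separately.
  f(x) = asin(x)   ⇒   f'(x) = 1/sqrt(1 - x^2)
  g(x) = tan(x)   ⇒   g'(x) = tan(x)^2 + 1
  lim(x→0) f'(x)/g'(x) = lim(x→0) (1/sqrt(1 - x^2))/(tan(x)^2 + 1)
  = 1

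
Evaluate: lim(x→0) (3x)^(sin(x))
This is an exponential indeterminate form.

For exponential indeterminate forms, take the natural log:
  Let L = lim(x→0) (3x)^(sin(x))
  Then ln(L) = lim(x→0) [exponent × ln(base)]
  Evaluate using L'Hôpital or standard limits, then exponentiate.
  L = 1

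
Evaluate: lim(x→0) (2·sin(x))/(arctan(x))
This is a 0/0 indeterminate form.

Apply L'Hôpital's rule: differentiate numerator and denominator separately.
  f(x) = 2·sin(x)   ⇒   f'(x) = 2·cos(x)
  g(x) = atan(x)   ⇒   g'(x) = 1/(x^2 + 1)
  lim(x→0) f'(x)/g'(x) = lim(x→0) (2·cos(x))/(1/(x^2 + 1))
  = 2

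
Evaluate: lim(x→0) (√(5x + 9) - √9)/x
This is a standard limit.

Factor or rationalize the expression:
  lim(x→0) (√(5x + 9) - √9)/x = 5/6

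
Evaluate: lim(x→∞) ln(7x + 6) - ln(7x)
This is an ∞-∞ indeterminate form.

Combine fractions or rationalize to convert ∞-∞ to 0/0 form:
  lim(x→∞) ln(7x + 6) - ln(7x) = 0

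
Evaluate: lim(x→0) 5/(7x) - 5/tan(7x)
This is an ∞-∞ indeterminate form.

Combine fractions or rationalize to convert ∞-∞ to 0/0 form:
  lim(x→0) 5/(7x) - 5/tan(7x) = 0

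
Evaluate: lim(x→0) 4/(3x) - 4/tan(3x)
This is an ∞-∞ indeterminate form.

Combine fractions or rationalize to convert ∞-∞ to 0/0 form:
  lim(x→0) 4/(3x) - 4/tan(3x) = 0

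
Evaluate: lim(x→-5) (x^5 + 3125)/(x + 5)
This is a standard limit.

Factor or rationalize the expression:
  lim(x→-5) (x^5 + 3125)/(x + 5) = 3125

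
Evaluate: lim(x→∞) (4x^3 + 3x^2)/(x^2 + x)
This is an ∞/∞ indeterminate form.

Apply L'Hôpital's rule: differentiate numerator and denominator separately.
  f(x) = 4·x^3 + 3·x^2   ⇒   f'(x) = 12·x^2 + 6·x
  g(x) = x^2 + x   ⇒   g'(x) = 2·x + 1
  lim(x→∞) f'(x)/g'(x) = lim(x→∞) (12·x^2 + 6·x)/(2·x + 1)
  = ∞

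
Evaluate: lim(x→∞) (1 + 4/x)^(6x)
This is an exponential indeterminate form.

For exponential indeterminate forms, take the natural log:
  Let L = lim(x→∞) (1 + 4/x)^(6x)
  Then ln(L) = lim(x→∞) [exponent × ln(base)]
  Evaluate using L'Hôpital or standard limits, then exponentiate.
  L = e^(24)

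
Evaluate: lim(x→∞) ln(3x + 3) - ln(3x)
This is an ∞-∞ indeterminate form.

Combine fractions or rationalize to convert ∞-∞ to 0/0 form:
  lim(x→∞) ln(3x + 3) - ln(3x) = 0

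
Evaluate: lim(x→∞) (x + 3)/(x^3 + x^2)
This is an ∞/∞ indeterminate form.

Apply L'Hôpital's rule: differentiate numerator and denominator separately.
  f(x) = x + 3   ⇒   f'(x) = 1
  g(x) = x^3 + x^2   ⇒   g'(x) = 3·x^2 + 2·x
  lim(x→∞) f'(x)/g'(x) = lim(x→∞) (1)/(3·x^2 + 2·x)
  = 0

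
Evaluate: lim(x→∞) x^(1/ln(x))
This is an exponential indeterminate form.

For exponential indeterminate forms, take the natural log:
  Let L = lim(x→∞) x^(1/ln(x))
  Then ln(L) = lim(x→∞) [exponent × ln(base)]
  Evaluate using L'Hôpital or standard limits, then exponentiate.
  L = e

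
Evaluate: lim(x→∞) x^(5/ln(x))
This is an exponential indeterminate form.

For exponential indeterminate forms, take the natural log:
  Let L = lim(x→∞) x^(5/ln(x))
  Then ln(L) = lim(x→∞) [exponent × ln(base)]
  Evaluate using L'Hôpital or standard limits, then exponentiate.
  L = e^(5)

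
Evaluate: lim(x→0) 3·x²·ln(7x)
This is a 0·∞ indeterminate form.

Rewrite 0·∞ as a quotient (0/0 or ∞/∞ form), then apply L'Hôpital's rule:
  lim(x→0) 3·x²·ln(7x) = 0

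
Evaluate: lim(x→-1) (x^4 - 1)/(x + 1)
This is a standard limit.

Factor or rationalize the expression:
  lim(x→-1) (x^4 - 1)/(x + 1) = -4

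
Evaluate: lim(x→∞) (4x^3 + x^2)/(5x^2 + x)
This is an ∞/∞ indeterminate form.

Apply L'Hôpital's rule: differentiate numerator and denominator separately.
  f(x) = 4·x^3 + x^2   ⇒   f'(x) = 12·x^2 + 2·x
  g(x) = 5·x^2 + x   ⇒   g'(x) = 10·x + 1
  lim(x→∞) f'(x)/g'(x) = lim(x→∞) (12·x^2 + 2·x)/(10·x + 1)
  = ∞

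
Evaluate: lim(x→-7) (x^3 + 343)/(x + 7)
This is a standard limit.

Factor or rationalize the expression:
  lim(x→-7) (x^3 + 343)/(x + 7) = 147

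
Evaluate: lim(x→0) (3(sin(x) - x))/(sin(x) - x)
This is a 0/0 indeterminate form.

Apply L'Hôpital's rule: differentiate numerator and denominator separately.
  f(x) = -3·x + 3·sin(x)   ⇒   f'(x) = 3·cos(x) - 3
  g(x) = -x + sin(x)   ⇒   g'(x) = cos(x) - 1
  lim(x→0) f'(x)/g'(x) = lim(x→0) (3·cos(x) - 3)/(cos(x) - 1)
  = 3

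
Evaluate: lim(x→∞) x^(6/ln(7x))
This is an exponential indeterminate form.

For exponential indeterminate forms, take the natural log:
  Let L = lim(x→∞) x^(6/ln(7x))
  Then ln(L) = lim(x→∞) [exponent × ln(base)]
  Evaluate using L'Hôpital or standard limits, then exponentiate.
  L = e^(6)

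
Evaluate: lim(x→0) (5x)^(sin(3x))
This is an exponential indeterminate form.

For exponential indeterminate forms, take the natural log:
  Let L = lim(x→0) (5x)^(sin(3x))
  Then ln(L) = lim(x→0) [exponent × ln(base)]
  Evaluate using L'Hôpital or standard limits, then exponentiate.
  L = 1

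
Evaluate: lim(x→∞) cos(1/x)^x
This is an exponential indeterminate form.

For exponential indeterminate forms, take the natural log:
  Let L = lim(x→∞) cos(1/x)^x
  Then ln(L) = lim(x→∞) [exponent × ln(base)]
  Evaluate using L'Hôpital or standard limits, then exponentiate.
  L = 1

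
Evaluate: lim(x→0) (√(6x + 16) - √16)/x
This is a standard limit.

Factor or rationalize the expression:
  lim(x→0) (√(6x + 16) - √16)/x = 3/4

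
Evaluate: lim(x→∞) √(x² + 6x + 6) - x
This is an ∞-∞ indeterminate form.

Combine fractions or rationalize to convert ∞-∞ to 0/0 form:
  lim(x→∞) √(x² + 6x + 6) - x = 3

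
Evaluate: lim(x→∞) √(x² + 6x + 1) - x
This is an ∞-∞ indeterminate form.

Combine fractions or rationalize to convert ∞-∞ to 0/0 form:
  lim(x→∞) √(x² + 6x + 1) - x = 3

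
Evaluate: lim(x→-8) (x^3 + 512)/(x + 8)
This is a standard limit.

Factor or rationalize the expression:
  lim(x→-8) (x^3 + 512)/(x + 8) = 192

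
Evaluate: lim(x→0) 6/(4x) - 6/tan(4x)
This is an ∞-∞ indeterminate form.

Combine fractions or rationalize to convert ∞-∞ to 0/0 form:
  lim(x→0) 6/(4x) - 6/tan(4x) = 0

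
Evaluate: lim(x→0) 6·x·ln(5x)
This is a 0·∞ indeterminate form.

Rewrite 0·∞ as a quotient (0/0 or ∞/∞ form), then apply L'Hôpital's rule:
  lim(x→0) 6·x·ln(5x) = 0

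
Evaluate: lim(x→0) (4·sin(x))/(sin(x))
This is a 0/0 indeterminate form.

Apply L'Hôpital's rule: differentiate numerator and denominator separately.
  f(x) = 4·sin(x)   ⇒   f'(x) = 4·cos(x)
  g(x) = sin(x)   ⇒   g'(x) = cos(x)
  lim(x→0) f'(x)/g'(x) = lim(x→0) (4·cos(x))/(cos(x))
  = 4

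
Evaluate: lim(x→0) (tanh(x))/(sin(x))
This is a 0/0 indeterminate form.

Apply L'Hôpital's rule: differentiate numerator and denominator separately.
  f(x) = tanh(x)   ⇒   f'(x) = 1 - tanh(x)^2
  g(x) = sin(x)   ⇒   g'(x) = cos(x)
  lim(x→0) f'(x)/g'(x) = lim(x→0) (1 - tanh(x)^2)/(cos(x))
  = 1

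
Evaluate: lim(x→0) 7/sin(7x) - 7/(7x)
This is an ∞-∞ indeterminate form.

Combine fractions or rationalize to convert ∞-∞ to 0/0 form:
  lim(x→0) 7/sin(7x) - 7/(7x) = 0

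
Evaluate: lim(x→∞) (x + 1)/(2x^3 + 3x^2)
This is an ∞/∞ indeterminate form.

Apply L'Hôpital's rule: differentiate numerator and denominator separately.
  f(x) = x + 1   ⇒   f'(x) = 1
  g(x) = 2·x^3 + 3·x^2   ⇒   g'(x) = 6·x^2 + 6·x
  lim(x→∞) f'(x)/g'(x) = lim(x→∞) (1)/(6·x^2 + 6·x)
  = 0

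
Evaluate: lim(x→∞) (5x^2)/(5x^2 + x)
This is an ∞/∞ indeterminate form.

Apply L'Hôpital's rule: differentiate numerator and denominator separately.
  f(x) = 5·x^2   ⇒   f'(x) = 10·x
  g(x) = 5·x^2 + x   ⇒   g'(x) = 10·x + 1
  lim(x→∞) f'(x)/g'(x) = lim(x→∞) (10·x)/(10·x + 1)
  = 1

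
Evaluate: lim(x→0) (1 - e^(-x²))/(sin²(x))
This is a 0/0 indeterminate form.

Apply L'Hôpital's rule: differentiate numerator and denominator separately.
  f(x) = 1 - e^(-x^2)   ⇒   f'(x) = 2·x·e^(-x^2)
  g(x) = sin(x)^2   ⇒   g'(x) = 2·sin(x)·cos(x)
  lim(x→0) f'(x)/g'(x) = lim(x→0) (2·x·e^(-x^2))/(2·sin(x)·cos(x))
  = 1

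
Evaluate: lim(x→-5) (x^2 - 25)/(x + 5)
This is a standard limit.

Factor or rationalize the expression:
  lim(x→-5) (x^2 - 25)/(x + 5) = -10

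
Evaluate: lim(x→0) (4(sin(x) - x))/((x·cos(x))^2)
This is a 0/0 indeterminate form.

Apply L'Hôpital's rule: differentiate numerator and denominator separately.
  f(x) = -4·x + 4·sin(x)   ⇒   f'(x) = 4·cos(x) - 4
  g(x) = x^2·cos(x)^2   ⇒   g'(x) = -2·x^2·sin(x)·cos(x) + 2·x·cos(x)^2
  lim(x→0) f'(x)/g'(x) = lim(x→0) (4·cos(x) - 4)/(-2·x^2·sin(x)·cos(x) + 2·x·cos(x)^2)
  = 0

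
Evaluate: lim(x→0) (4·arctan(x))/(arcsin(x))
This is a 0/0 indeterminate form.

Apply L'Hôpital's rule: differentiate numerator and denominator separately.
  f(x) = 4·atan(x)   ⇒   f'(x) = 4/(x^2 + 1)
  g(x) = asin(x)   ⇒   g'(x) = 1/sqrt(1 - x^2)
  lim(x→0) f'(x)/g'(x) = lim(x→0) (4/(x^2 + 1))/(1/sqrt(1 - x^2))
  = 4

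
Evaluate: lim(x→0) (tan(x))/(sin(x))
This is a 0/0 indeterminate form.

Apply L'Hôpital's rule: differentiate numerator and denominator separately.
  f(x) = tan(x)   ⇒   f'(x) = tan(x)^2 + 1
  g(x) = sin(x)   ⇒   g'(x) = cos(x)
  lim(x→0) f'(x)/g'(x) = lim(x→0) (tan(x)^2 + 1)/(cos(x))
  = 1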